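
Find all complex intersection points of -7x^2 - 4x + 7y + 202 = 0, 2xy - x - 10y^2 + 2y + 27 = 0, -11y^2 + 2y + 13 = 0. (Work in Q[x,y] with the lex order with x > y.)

Compute a lex Gröbner basis by Buchberger's algorithm.
f_1 = -7x^2 - 4x + 7y + 202, LT = x^2.
f_2 = 2xy - x - 10y^2 + 2y + 27, LT = xy.
f_3 = -11y^2 + 2y + 13, LT = y^2.

S(f_1,f_2): lcm = x^2y. S = 1/2x^2 + 5xy^2 - 3/7xy - 27/2x - y^2 - 202/7y.
  leading term x^2: subtract (-1/14)·f_1 from 1/2x^2 + 5xy^2 - 3/7xy - 27/2x - y^2 - 202/7y → 5xy^2 - 3/7xy - 193/14x - y^2 - 397/14y + 101/7
  leading term xy^2: subtract (5/2y)·f_2 from 5xy^2 - 3/7xy - 193/14x - y^2 - 397/14y + 101/7 → 29/14xy - 193/14x + 25y^3 - 6y^2 - 671/7y + 101/7
  leading term xy: subtract (29/28)·f_2 from 29/14xy - 193/14x + 25y^3 - 6y^2 - 671/7y + 101/7 → -51/4x + 25y^3 + 61/14y^2 - 1371/14y - 379/28
  leading term x: no divisor's leading term divides it; move -51/4x to the remainder.
  leading term y^3: subtract (-25/11y)·f_3 from 25y^3 + 61/14y^2 - 1371/14y - 379/28 → 1371/154y^2 - 10531/154y - 379/28
  leading term y^2: subtract (-1371/1694)·f_3 from 1371/154y^2 - 10531/154y - 379/28 → -16157/242y - 1459/484
  leading term y: no divisor's leading term divides it; move -16157/242y to the remainder.
  leading term 1: no divisor's leading term divides it; move -1459/484 to the remainder.
  remainder -51/4x - 16157/242y - 1459/484 ≠ 0; add h_4 = -51/4x - 16157/242y - 1459/484 to the basis.

S(f_1,f_3): leading monomials are coprime, so the S-polynomial reduces to 0 (Buchberger's first criterion).
S(f_2,f_3): lcm = xy^2. S = -7/22xy + 13/11x - 5y^3 + y^2 + 27/2y.
  leading term xy: subtract (-7/44)·f_2 from -7/22xy + 13/11x - 5y^3 + y^2 + 27/2y → 45/44x - 5y^3 - 13/22y^2 + 152/11y + 189/44
  leading term x: subtract (-15/187)·h_4 from 45/44x - 5y^3 - 13/22y^2 + 152/11y + 189/44 → -5y^3 - 13/22y^2 + 382973/45254y + 91722/22627
  leading term y^3: subtract (5/11y)·f_3 from -5y^3 - 13/22y^2 + 382973/45254y + 91722/22627 → -3/2y^2 + 115563/45254y + 91722/22627
  leading term y^2: subtract (3/22)·f_3 from -3/2y^2 + 115563/45254y + 91722/22627 → 103221/45254y + 103221/45254
  leading term y: no divisor's leading term divides it; move 103221/45254y to the remainder.
  leading term 1: no divisor's leading term divides it; move 103221/45254 to the remainder.
  remainder 103221/45254y + 103221/45254 ≠ 0; add h_5 = 103221/45254y + 103221/45254 to the basis.

S(f_1,h_4): lcm = x^2. S = -32314/6171xy + 14471/43197x - y - 202/7.
  leading term xy: subtract (-16157/6171)·f_2 from -32314/6171xy + 14471/43197x - y - 202/7 → -32876/14399x - 161570/6171y^2 + 26143/6171y + 602377/14399
  leading term x: subtract (131504/734349)·h_4 from -32876/14399x - 161570/6171y^2 + 26143/6171y + 602377/14399 → -161570/6171y^2 + 1438788121/88856229y + 3765234551/88856229
  leading term y^2: subtract (161570/67881)·f_3 from -161570/6171y^2 + 1438788121/88856229y + 3765234551/88856229 → 338599287/29618743y + 338599287/29618743
  leading term y: subtract (19682/3927)·h_5 from 338599287/29618743y + 338599287/29618743 → 0
  remainder 0.

S(f_2,h_4): lcm = xy. S = -1/2x - 63169/6171y^2 + 4712/6171y + 27/2.
  leading term x: subtract (2/51)·h_4 from -1/2x - 63169/6171y^2 + 4712/6171y + 27/2 → -63169/6171y^2 + 20869/6171y + 84038/6171
  leading term y^2: subtract (63169/67881)·f_3 from -63169/6171y^2 + 20869/6171y + 84038/6171 → 34407/22627y + 34407/22627
  leading term y: subtract (2/3)·h_5 from 34407/22627y + 34407/22627 → 0
  remainder 0.

S(f_3,h_4): leading monomials are coprime, so the S-polynomial reduces to 0 (Buchberger's first criterion).
S(f_1,h_5): leading monomials are coprime, so the S-polynomial reduces to 0 (Buchberger's first criterion).
S(f_2,h_5): lcm = xy. S = -3/2x - 5y^2 + y + 27/2.
  leading term x: subtract (2/17)·h_4 from -3/2x - 5y^2 + y + 27/2 → -5y^2 + 18214/2057y + 28499/2057
  leading term y^2: subtract (5/11)·f_3 from -5y^2 + 18214/2057y + 28499/2057 → 16344/2057y + 16344/2057
  leading term y: subtract (39952/11469)·h_5 from 16344/2057y + 16344/2057 → 0
  remainder 0.

S(f_3,h_5): lcm = y^2. S = -13/11y - 13/11.
  leading term y: subtract (-53482/103221)·h_5 from -13/11y - 13/11 → 0
  remainder 0.

S(h_4,h_5): leading monomials are coprime, so the S-polynomial reduces to 0 (Buchberger's first criterion).
Every S-polynomial of the final basis reduces to 0, so we have a Gröbner basis.
Inter-reduce: drop elements whose leading term is divisible by another's, tail-reduce, and make monic.
Reduced Gröbner basis: {x - 5, y + 1}.

The lex basis is triangular: the last element involves only y. Solving y + 1 = 0 gives y ∈ {-1}; substituting each value into the earlier elements determines the remaining variables.
  y = -1: the earlier basis element becomes x - 5 = 0, giving x = 5 — point (5, -1).
Check: every point annihilates each of the original generators.

{(5, -1)}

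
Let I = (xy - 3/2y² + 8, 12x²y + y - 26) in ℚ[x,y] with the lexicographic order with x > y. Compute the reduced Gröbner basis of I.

G = {x - 9/32y³ + 143/96y + 13/48, y⁴ - 287/27y² - 26/27y + 256/9}

f_1 = xy - 3/2y² + 8, LT = xy.
f_2 = 12x²y + y - 26, LT = x²y.

S(f_1,f_2): lcm = x²y. S = -3/2xy² + 8x - 1/12y + 13/6.
  leading term xy²: subtract (-3/2y)·f_1 from -3/2xy² + 8x - 1/12y + 13/6 → 8x - 9/4y³ + 143/12y + 13/6
  leading term x: no divisor's leading term divides it; move 8x to the remainder.
  leading term y³: no divisor's leading term divides it; move -9/4y³ to the remainder.
  leading term y: no divisor's leading term divides it; move 143/12y to the remainder.
  leading term 1: no divisor's leading term divides it; move 13/6 to the remainder.
  remainder 8x - 9/4y³ + 143/12y + 13/6 ≠ 0; add g_3 = 8x - 9/4y³ + 143/12y + 13/6 to the basis.

S(f_1,g_3): lcm = xy. S = 9/32y⁴ - 287/96y² - 13/48y + 8.
  leading term y⁴: no divisor's leading term divides it; move 9/32y⁴ to the remainder.
  leading term y²: no divisor's leading term divides it; move -287/96y² to the remainder.
  leading term y: no divisor's leading term divides it; move -13/48y to the remainder.
  leading term 1: no divisor's leading term divides it; move 8 to the remainder.
  remainder 9/32y⁴ - 287/96y² - 13/48y + 8 ≠ 0; add g_4 = 9/32y⁴ - 287/96y² - 13/48y + 8 to the basis.

The other S-polynomials (S(f_2,g_3), S(f_1,g_4), S(f_2,g_4), S(g_3,g_4)) all reduce to 0 modulo the current basis, so we have a Gröbner basis.
Inter-reduce: drop elements whose leading term is divisible by another's, tail-reduce, and make monic.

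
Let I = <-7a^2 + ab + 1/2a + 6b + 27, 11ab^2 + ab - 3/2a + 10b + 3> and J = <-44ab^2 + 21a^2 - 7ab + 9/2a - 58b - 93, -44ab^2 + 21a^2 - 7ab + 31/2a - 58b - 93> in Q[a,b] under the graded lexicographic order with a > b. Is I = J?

Equality of ideals is decidable: compute both reduced Gröbner bases (unique for the ordering) and check whether they agree.
Buchberger on the first generating set:
f_1 = -7a^2 + ab + 1/2a + 6b + 27, LT = a^2.
f_2 = 11ab^2 + ab - 3/2a + 10b + 3, LT = ab^2.

S(f_1,f_2): lcm = a^2b^2. S = -1/7ab^3 - 1/11a^2b - 1/14ab^2 - 6/7b^3 + 3/22a^2 - 10/11ab - 27/7b^2 - 3/11a.
  reduce S modulo (f_1, f_2):
  remainder -6/7b^3 - 10/11ab - 293/77b^2 - 3/11a - 10/77b + 6/11 ≠ 0; add g_3 = -6/7b^3 - 10/11ab - 293/77b^2 - 3/11a - 10/77b + 6/11 to the basis.

The other S-polynomials (S(f_1,g_3), S(f_2,g_3)) all reduce to 0 modulo the current basis, so we have a Gröbner basis.
Inter-reduce: drop elements whose leading term is divisible by another's, tail-reduce, and make monic.
Reduced Gröbner basis: {ab^2 + 1/11ab - 3/22a + 10/11b + 3/11, b^3 + 35/33ab + 293/66b^2 + 7/22a + 5/33b - 7/11, a^2 - 1/7ab - 1/14a - 6/7b - 27/7}.

Buchberger on the second generating set:
h_1 = -44ab^2 + 21a^2 - 7ab + 9/2a - 58b - 93, LT = ab^2.
h_2 = -44ab^2 + 21a^2 - 7ab + 31/2a - 58b - 93, LT = ab^2.

S(h_1,h_2): lcm = ab^2. S = 1/4a.
  reduce S modulo (h_1, h_2):
  remainder 1/4a ≠ 0; add k_3 = 1/4a to the basis.

S(h_1,k_3): lcm = ab^2. S = -21/44a^2 + 7/44ab - 9/88a + 29/22b + 93/44.
  reduce S modulo (h_1, h_2, k_3):
  remainder 29/22b + 93/44 ≠ 0; add k_4 = 29/22b + 93/44 to the basis.

The other S-polynomials (S(h_2,k_3), S(h_1,k_4), S(h_2,k_4), S(k_3,k_4)) all reduce to 0 modulo the current basis, so we have a Gröbner basis.
Inter-reduce: drop elements whose leading term is divisible by another's, tail-reduce, and make monic.
Reduced Gröbner basis: {a, b + 93/58}.

Since the reduced bases disagree, the two ideals are not the same.
The same test decides containment: I ⊆ J iff every generator of I reduces to 0 modulo a Gröbner basis of J.

No, the ideals differ.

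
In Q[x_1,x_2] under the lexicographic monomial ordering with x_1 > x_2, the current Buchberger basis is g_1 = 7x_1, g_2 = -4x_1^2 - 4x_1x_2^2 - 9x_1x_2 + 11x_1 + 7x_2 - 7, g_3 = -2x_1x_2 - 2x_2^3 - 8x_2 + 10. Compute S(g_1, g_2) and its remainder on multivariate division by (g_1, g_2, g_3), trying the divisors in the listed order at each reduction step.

S(g_1, g_2) = -x_1x_2^2 - 9/4x_1x_2 + 11/4x_1 + 7/4x_2 - 7/4; remainder on division = 7/4x_2 - 7/4.

lcm(LM(g_1), LM(g_2)) = x_1^2.
S = (lcm/LT(g_1))·g_1 − (lcm/LT(g_2))·g_2 = -x_1x_2^2 - 9/4x_1x_2 + 11/4x_1 + 7/4x_2 - 7/4.
Reduce S modulo (g_1, g_2, g_3) in that order:
  leading term x_1x_2^2: subtract (-1/7x_2^2)·g_1 from -x_1x_2^2 - 9/4x_1x_2 + 11/4x_1 + 7/4x_2 - 7/4 → -9/4x_1x_2 + 11/4x_1 + 7/4x_2 - 7/4
  leading term x_1x_2: subtract (-9/28x_2)·g_1 from -9/4x_1x_2 + 11/4x_1 + 7/4x_2 - 7/4 → 11/4x_1 + 7/4x_2 - 7/4
  leading term x_1: subtract (11/28)·g_1 from 11/4x_1 + 7/4x_2 - 7/4 → 7/4x_2 - 7/4
  leading term x_2: no divisor's leading term divides it; move 7/4x_2 to the remainder.
  leading term 1: no divisor's leading term divides it; move -7/4 to the remainder.
The remainder 7/4x_2 - 7/4 is nonzero, so it would be added as the next basis element.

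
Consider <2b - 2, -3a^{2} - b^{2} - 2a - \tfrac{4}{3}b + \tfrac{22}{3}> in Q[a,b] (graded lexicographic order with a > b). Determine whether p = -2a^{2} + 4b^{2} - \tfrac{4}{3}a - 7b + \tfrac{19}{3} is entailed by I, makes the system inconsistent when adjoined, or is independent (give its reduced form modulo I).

First compute the reduced Gröbner basis of I by Buchberger's algorithm.
f_1 = 2b - 2, LT = b.
f_2 = -3a^{2} - b^{2} - 2a - \tfrac{4}{3}b + \tfrac{22}{3}, LT = a^{2}.

S(f_1,f_2): leading monomials are coprime, so the S-polynomial reduces to 0 (Buchberger's first criterion).
Every S-polynomial of the final basis reduces to 0, so we have a Gröbner basis.
Inter-reduce: drop elements whose leading term is divisible by another's, tail-reduce, and make monic.
Reduced Gröbner basis: {a^{2} + \tfrac{2}{3}a - \tfrac{5}{3}, b - 1}.
Label its elements g_1 = a^{2} + \tfrac{2}{3}a - \tfrac{5}{3}, g_2 = b - 1.

Reduce p = -2a^{2} + 4b^{2} - \tfrac{4}{3}a - 7b + \tfrac{19}{3} modulo G:
  leading term a^{2}: subtract (-2)·g_1 from -2a^{2} + 4b^{2} - \tfrac{4}{3}a - 7b + \tfrac{19}{3} → 4b^{2} - 7b + 3
  leading term b^{2}: subtract (4b)·g_2 from 4b^{2} - 7b + 3 → -3b + 3
  leading term b: subtract (-3)·g_2 from -3b + 3 → 0
  normal form = 0.
Since the normal form is 0, p ∈ I.

The remainder on division by a Gröbner basis is unique — it is the normal form.

-2a^{2} + 4b^{2} - \tfrac{4}{3}a - 7b + \tfrac{19}{3} lies in I (it reduces to 0).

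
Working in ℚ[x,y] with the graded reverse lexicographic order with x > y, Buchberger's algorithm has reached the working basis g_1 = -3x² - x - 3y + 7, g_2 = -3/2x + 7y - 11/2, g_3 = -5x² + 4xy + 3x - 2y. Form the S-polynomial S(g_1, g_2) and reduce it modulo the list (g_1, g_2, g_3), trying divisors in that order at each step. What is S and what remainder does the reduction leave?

S(g_1, g_2) = 14/3xy - 10/3x + y - 7/3; remainder on division = 196/9y² - 95/3y + 89/9.

lcm(LM(g_1), LM(g_2)) = x².
S = (lcm/LT(g_1))·g_1 − (lcm/LT(g_2))·g_2 = 14/3xy - 10/3x + y - 7/3.
Reduce S modulo (g_1, g_2, g_3) in that order:
  leading term xy: subtract (-28/9y)·g_2 from 14/3xy - 10/3x + y - 7/3 → 196/9y² - 10/3x - 145/9y - 7/3
  leading term y²: no divisor's leading term divides it; move 196/9y² to the remainder.
  leading term x: subtract (20/9)·g_2 from -10/3x - 145/9y - 7/3 → -95/3y + 89/9
  leading term y: no divisor's leading term divides it; move -95/3y to the remainder.
  leading term 1: no divisor's leading term divides it; move 89/9 to the remainder.
The remainder 196/9y² - 95/3y + 89/9 is nonzero, so it would be added as the next basis element.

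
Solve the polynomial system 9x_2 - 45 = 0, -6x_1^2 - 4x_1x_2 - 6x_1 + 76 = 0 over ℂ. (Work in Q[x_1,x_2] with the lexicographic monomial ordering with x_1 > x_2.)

{(-19/3, 5), (2, 5)}

Compute a lex Gröbner basis by Buchberger's algorithm.
f_1 = 9x_2 - 45, LT = x_2.
f_2 = -6x_1^2 - 4x_1x_2 - 6x_1 + 76, LT = x_1^2.

The S-polynomials (S(f_1,f_2)) all reduce to 0 modulo the current basis, so we have a Gröbner basis.
Inter-reduce: drop elements whose leading term is divisible by another's, tail-reduce, and make monic.
Reduced Gröbner basis: {x_1^2 + 13/3x_1 - 38/3, x_2 - 5}.

A lex Gröbner basis eliminates variables successively. Here x_2 - 5 depends only on x_2, with roots {5}; lifting each root through the earlier basis elements recovers the full solutions.
  x_2 = 5: the earlier basis element becomes x_1^2 + 13/3x_1 - 38/3 = 0, giving x_1 = -19/3, 2 — points (-19/3, 5), (2, 5).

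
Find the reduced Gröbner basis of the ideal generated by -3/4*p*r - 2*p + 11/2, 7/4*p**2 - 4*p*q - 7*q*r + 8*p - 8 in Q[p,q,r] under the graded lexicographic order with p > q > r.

G = {q*r**2 + 8/3*q*r - 11/6*p + 88/21*q + 8/7*r - 16/3, p**2 - 16/7*p*q - 4*q*r + 32/7*p - 32/7, p*r + 8/3*p - 22/3}

This is the nonlinear analogue of row-reducing a linear system.

f_1 = -3/4*p*r - 2*p + 11/2, LT = p*r.
f_2 = 7/4*p**2 - 4*p*q - 7*q*r + 8*p - 8, LT = p**2.

S(f_1,f_2): lcm = p**2*r. S = 16/7*p*q*r + 4*q*r**2 + 8/3*p**2 - 32/7*p*r - 22/3*p + 32/7*r.
  leading term p*q*r: subtract (-64/21*q)·f_1 from 16/7*p*q*r + 4*q*r**2 + 8/3*p**2 - 32/7*p*r - 22/3*p + 32/7*r → 4*q*r**2 + 8/3*p**2 - 128/21*p*q - 32/7*p*r - 22/3*p + 352/21*q + 32/7*r
  leading term q*r**2: no divisor's leading term divides it; move 4*q*r**2 to the remainder.
  leading term p**2: subtract (32/21)·f_2 from 8/3*p**2 - 128/21*p*q - 32/7*p*r - 22/3*p + 352/21*q + 32/7*r → -32/7*p*r + 32/3*q*r - 410/21*p + 352/21*q + 32/7*r + 256/21
  leading term p*r: subtract (128/21)·f_1 from -32/7*p*r + 32/3*q*r - 410/21*p + 352/21*q + 32/7*r + 256/21 → 32/3*q*r - 22/3*p + 352/21*q + 32/7*r - 64/3
  leading term q*r: no divisor's leading term divides it; move 32/3*q*r to the remainder.
  leading term p: no divisor's leading term divides it; move -22/3*p to the remainder.
  leading term q: no divisor's leading term divides it; move 352/21*q to the remainder.
  leading term r: no divisor's leading term divides it; move 32/7*r to the remainder.
  leading term 1: no divisor's leading term divides it; move -64/3 to the remainder.
  remainder 4*q*r**2 + 32/3*q*r - 22/3*p + 352/21*q + 32/7*r - 64/3 ≠ 0; add g_3 = 4*q*r**2 + 32/3*q*r - 22/3*p + 352/21*q + 32/7*r - 64/3 to the basis.

The other S-polynomials (S(f_1,g_3), S(f_2,g_3)) all reduce to 0 modulo the current basis, so we have a Gröbner basis.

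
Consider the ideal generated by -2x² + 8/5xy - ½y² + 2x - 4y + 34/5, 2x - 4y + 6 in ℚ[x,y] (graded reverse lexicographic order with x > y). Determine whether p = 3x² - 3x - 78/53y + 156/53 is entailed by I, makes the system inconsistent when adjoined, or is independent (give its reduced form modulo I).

3x² - 3x - 78/53y + 156/53 lies in I (it reduces to 0).

First compute the reduced Gröbner basis of I by Buchberger's algorithm.
f_1 = -2x² + 8/5xy - ½y² + 2x - 4y + 34/5, LT = x².
f_2 = 2x - 4y + 6, LT = x.

S(f_1,f_2): lcm = x². S = 6/5xy + ¼y² - 4x + 2y - 17/5.
  leading term xy: subtract (⅗y)·f_2 from 6/5xy + ¼y² - 4x + 2y - 17/5 → 53/20y² - 4x - 8/5y - 17/5
  leading term y²: no divisor's leading term divides it; move 53/20y² to the remainder.
  leading term x: subtract (-2)·f_2 from -4x - 8/5y - 17/5 → -48/5y + 43/5
  leading term y: no divisor's leading term divides it; move -48/5y to the remainder.
  leading term 1: no divisor's leading term divides it; move 43/5 to the remainder.
  remainder 53/20y² - 48/5y + 43/5 ≠ 0; add h_3 = 53/20y² - 48/5y + 43/5 to the basis.

The other S-polynomials (S(f_1,h_3), S(f_2,h_3)) all reduce to 0 modulo the current basis, so we have a Gröbner basis.
Inter-reduce: drop elements whose leading term is divisible by another's, tail-reduce, and make monic.
Reduced Gröbner basis: {y² - 192/53y + 172/53, x - 2y + 3}.
Label its elements g_1 = y² - 192/53y + 172/53, g_2 = x - 2y + 3.

Reduce p = 3x² - 3x - 78/53y + 156/53 modulo G:
  leading term x²: subtract (3x)·g_2 from 3x² - 3x - 78/53y + 156/53 → 6xy - 12x - 78/53y + 156/53
  leading term xy: subtract (6y)·g_2 from 6xy - 12x - 78/53y + 156/53 → 12y² - 12x - 1032/53y + 156/53
  leading term y²: subtract (12)·g_1 from 12y² - 12x - 1032/53y + 156/53 → -12x + 24y - 36
  leading term x: subtract (-12)·g_2 from -12x + 24y - 36 → 0
  normal form = 0.
Since the normal form is 0, p ∈ I.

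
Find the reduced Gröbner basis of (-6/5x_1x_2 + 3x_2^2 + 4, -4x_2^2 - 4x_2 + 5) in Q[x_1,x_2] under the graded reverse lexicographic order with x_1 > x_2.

G = {x_2^2 + x_2 - 5/4, x_1 - 31/6x_2 - 8/3}

f_1 = -6/5x_1x_2 + 3x_2^2 + 4, LT = x_1x_2.
f_2 = -4x_2^2 - 4x_2 + 5, LT = x_2^2.

S(f_1,f_2): lcm = x_1x_2^2. S = -5/2x_2^3 - x_1x_2 + 5/4x_1 - 10/3x_2.
  reduce S modulo (f_1, f_2):
  remainder 5/4x_1 - 155/24x_2 - 10/3 ≠ 0; add g_3 = 5/4x_1 - 155/24x_2 - 10/3 to the basis.

The other S-polynomials (S(f_1,g_3), S(f_2,g_3)) all reduce to 0 modulo the current basis, so we have a Gröbner basis.
Inter-reduce: drop elements whose leading term is divisible by another's, tail-reduce, and make monic.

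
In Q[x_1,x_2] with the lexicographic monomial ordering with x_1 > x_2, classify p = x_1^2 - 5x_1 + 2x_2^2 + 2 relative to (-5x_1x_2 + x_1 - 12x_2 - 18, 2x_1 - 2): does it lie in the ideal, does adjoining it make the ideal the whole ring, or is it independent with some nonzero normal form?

x_1^2 - 5x_1 + 2x_2^2 + 2 lies in I (it reduces to 0).

First compute the reduced Gröbner basis of I by Buchberger's algorithm.
f_1 = -5x_1x_2 + x_1 - 12x_2 - 18, LT = x_1x_2.
f_2 = 2x_1 - 2, LT = x_1.

S(f_1,f_2): lcm = x_1x_2. S = -1/5x_1 + 17/5x_2 + 18/5.
  leading term x_1: subtract (-1/10)·f_2 from -1/5x_1 + 17/5x_2 + 18/5 → 17/5x_2 + 17/5
  leading term x_2: no divisor's leading term divides it; move 17/5x_2 to the remainder.
  leading term 1: no divisor's leading term divides it; move 17/5 to the remainder.
  remainder 17/5x_2 + 17/5 ≠ 0; add h_3 = 17/5x_2 + 17/5 to the basis.

The other S-polynomials (S(f_1,h_3), S(f_2,h_3)) all reduce to 0 modulo the current basis, so we have a Gröbner basis.
Inter-reduce: drop elements whose leading term is divisible by another's, tail-reduce, and make monic.
Reduced Gröbner basis: {x_1 - 1, x_2 + 1}.
Label its elements g_1 = x_1 - 1, g_2 = x_2 + 1.

Reduce p = x_1^2 - 5x_1 + 2x_2^2 + 2 modulo G:
  leading term x_1^2: subtract (x_1)·g_1 from x_1^2 - 5x_1 + 2x_2^2 + 2 → -4x_1 + 2x_2^2 + 2
  leading term x_1: subtract (-4)·g_1 from -4x_1 + 2x_2^2 + 2 → 2x_2^2 - 2
  leading term x_2^2: subtract (2x_2)·g_2 from 2x_2^2 - 2 → -2x_2 - 2
  leading term x_2: subtract (-2)·g_2 from -2x_2 - 2 → 0
  normal form = 0.
Since the normal form is 0, p ∈ I.

The remainder on division by a Gröbner basis is unique — it is the normal form.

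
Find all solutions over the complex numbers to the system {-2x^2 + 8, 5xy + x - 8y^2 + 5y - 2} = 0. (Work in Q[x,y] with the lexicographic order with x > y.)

Compute a lex Gröbner basis by Buchberger's algorithm.
f_1 = -2x^2 + 8, LT = x^2.
f_2 = 5xy + x - 8y^2 + 5y - 2, LT = xy.

S(f_1,f_2): lcm = x^2y. S = -1/5x^2 + 8/5xy^2 - xy + 2/5x - 4y.
  leading term x^2: subtract (1/10)·f_1 from -1/5x^2 + 8/5xy^2 - xy + 2/5x - 4y → 8/5xy^2 - xy + 2/5x - 4y - 4/5
  leading term xy^2: subtract (8/25y)·f_2 from 8/5xy^2 - xy + 2/5x - 4y - 4/5 → -33/25xy + 2/5x + 64/25y^3 - 8/5y^2 - 84/25y - 4/5
  leading term xy: subtract (-33/125)·f_2 from -33/25xy + 2/5x + 64/25y^3 - 8/5y^2 - 84/25y - 4/5 → 83/125x + 64/25y^3 - 464/125y^2 - 51/25y - 166/125
  leading term x: no divisor's leading term divides it; move 83/125x to the remainder.
  leading term y^3: no divisor's leading term divides it; move 64/25y^3 to the remainder.
  leading term y^2: no divisor's leading term divides it; move -464/125y^2 to the remainder.
  leading term y: no divisor's leading term divides it; move -51/25y to the remainder.
  leading term 1: no divisor's leading term divides it; move -166/125 to the remainder.
  remainder 83/125x + 64/25y^3 - 464/125y^2 - 51/25y - 166/125 ≠ 0; add h_3 = 83/125x + 64/25y^3 - 464/125y^2 - 51/25y - 166/125 to the basis.

S(f_1,h_3): lcm = x^2. S = -320/83xy^3 + 464/83xy^2 + 255/83xy + 2x - 4.
  leading term xy^3: subtract (-64/83y^2)·f_2 from -320/83xy^3 + 464/83xy^2 + 255/83xy + 2x - 4 → 528/83xy^2 + 255/83xy + 2x - 512/83y^4 + 320/83y^3 - 128/83y^2 - 4
  leading term xy^2: subtract (528/415y)·f_2 from 528/83xy^2 + 255/83xy + 2x - 512/83y^4 + 320/83y^3 - 128/83y^2 - 4 → 9/5xy + 2x - 512/83y^4 + 5824/415y^3 - 656/83y^2 + 1056/415y - 4
  leading term xy: subtract (9/25)·f_2 from 9/5xy + 2x - 512/83y^4 + 5824/415y^3 - 656/83y^2 + 1056/415y - 4 → 41/25x - 512/83y^4 + 5824/415y^3 - 10424/2075y^2 + 309/415y - 82/25
  leading term x: subtract (205/83)·h_3 from 41/25x - 512/83y^4 + 5824/415y^3 - 10424/2075y^2 + 309/415y - 82/25 → -512/83y^4 + 640/83y^3 + 344/83y^2 + 480/83y
  leading term y^4: no divisor's leading term divides it; move -512/83y^4 to the remainder.
  leading term y^3: no divisor's leading term divides it; move 640/83y^3 to the remainder.
  leading term y^2: no divisor's leading term divides it; move 344/83y^2 to the remainder.
  leading term y: no divisor's leading term divides it; move 480/83y to the remainder.
  remainder -512/83y^4 + 640/83y^3 + 344/83y^2 + 480/83y ≠ 0; add h_4 = -512/83y^4 + 640/83y^3 + 344/83y^2 + 480/83y to the basis.

The other S-polynomials (S(f_2,h_3), S(f_1,h_4), S(f_2,h_4), S(h_3,h_4)) all reduce to 0 modulo the current basis, so we have a Gröbner basis.
Inter-reduce: drop elements whose leading term is divisible by another's, tail-reduce, and make monic.
Reduced Gröbner basis: {x + 320/83y^3 - 464/83y^2 - 255/83y - 2, y^4 - 5/4y^3 - 43/64y^2 - 15/16y}.

Since the basis is lex-ordered, y^4 - 5/4y^3 - 43/64y^2 - 15/16y is univariate in y. Its roots are {0, 15/8, -5/16 - sqrt(103)*I/16, -5/16 + sqrt(103)*I/16}. Back-substituting each root into the other basis elements fixes the other coordinates.
  y = 0: the earlier basis element becomes x - 2 = 0, giving x = 2 — point (2, 0).
  y = 15/8: the earlier basis element becomes x - 2 = 0, giving x = 2 — point (2, 15/8).
  y = -5/16 - sqrt(103)*I/16: the earlier basis element becomes x + 2 = 0, giving x = -2 — point (-2, -5/16 - sqrt(103)*I/16).
  y = -5/16 + sqrt(103)*I/16: the earlier basis element becomes x + 2 = 0, giving x = -2 — point (-2, -5/16 + sqrt(103)*I/16).
Substituting each solution back into the original system confirms all equations vanish.

{(2, 0), (2, 15/8), (-2, -5/16 - sqrt(103)*I/16), (-2, -5/16 + sqrt(103)*I/16)}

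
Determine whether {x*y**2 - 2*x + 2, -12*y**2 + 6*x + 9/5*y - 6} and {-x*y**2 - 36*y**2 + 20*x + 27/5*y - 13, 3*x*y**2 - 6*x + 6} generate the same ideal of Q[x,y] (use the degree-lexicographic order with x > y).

Equality of ideals is decidable: compute both reduced Gröbner bases (unique for the ordering) and check whether they agree.
Buchberger on the first generating set:
f_1 = x*y**2 - 2*x + 2, LT = x*y**2.
f_2 = -12*y**2 + 6*x + 9/5*y - 6, LT = y**2.

S(f_1,f_2): lcm = x*y**2. S = 1/2*x**2 + 3/20*x*y - 5/2*x + 2.
  reduce S modulo (f_1, f_2):
  remainder 1/2*x**2 + 3/20*x*y - 5/2*x + 2 ≠ 0; add g_3 = 1/2*x**2 + 3/20*x*y - 5/2*x + 2 to the basis.

The other S-polynomials (S(f_1,g_3), S(f_2,g_3)) all reduce to 0 modulo the current basis, so we have a Gröbner basis.
Inter-reduce: drop elements whose leading term is divisible by another's, tail-reduce, and make monic.
Reduced Gröbner basis: {x**2 + 3/10*x*y - 5*x + 4, y**2 - 1/2*x - 3/20*y + 1/2}.

Buchberger on the second generating set:
h_1 = -x*y**2 - 36*y**2 + 20*x + 27/5*y - 13, LT = x*y**2.
h_2 = 3*x*y**2 - 6*x + 6, LT = x*y**2.

S(h_1,h_2): lcm = x*y**2. S = 36*y**2 - 18*x - 27/5*y + 11.
  reduce S modulo (h_1, h_2):
  remainder 36*y**2 - 18*x - 27/5*y + 11 ≠ 0; add k_3 = 36*y**2 - 18*x - 27/5*y + 11 to the basis.

S(h_1,k_3): lcm = x*y**2. S = 1/2*x**2 + 3/20*x*y + 36*y**2 - 731/36*x - 27/5*y + 13.
  reduce S modulo (h_1, h_2, k_3):
  remainder 1/2*x**2 + 3/20*x*y - 83/36*x + 2 ≠ 0; add k_4 = 1/2*x**2 + 3/20*x*y - 83/36*x + 2 to the basis.

The other S-polynomials (S(h_2,k_3), S(h_1,k_4), S(h_2,k_4), S(k_3,k_4)) all reduce to 0 modulo the current basis, so we have a Gröbner basis.
Inter-reduce: drop elements whose leading term is divisible by another's, tail-reduce, and make monic.
Reduced Gröbner basis: {x**2 + 3/10*x*y - 83/18*x + 4, y**2 - 1/2*x - 3/20*y + 11/36}.

Since the reduced bases disagree, the two ideals are not the same.

No, the ideals differ.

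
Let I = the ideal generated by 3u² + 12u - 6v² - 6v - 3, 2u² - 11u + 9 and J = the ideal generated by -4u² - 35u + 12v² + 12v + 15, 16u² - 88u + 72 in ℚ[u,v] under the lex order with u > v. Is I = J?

Yes, the ideals are equal.

For a fixed monomial order, each ideal has a unique reduced Gröbner basis; comparing bases decides equality.
Buchberger on the first generating set:
f_1 = 3u² + 12u - 6v² - 6v - 3, LT = u².
f_2 = 2u² - 11u + 9, LT = u².

S(f_1,f_2): lcm = u². S = 19/2u - 2v² - 2v - 11/2.
  reduce S modulo (f_1, f_2):
  remainder 19/2u - 2v² - 2v - 11/2 ≠ 0; add g_3 = 19/2u - 2v² - 2v - 11/2 to the basis.

S(f_1,g_3): lcm = u². S = 4/19uv² + 4/19uv + 87/19u - 2v² - 2v - 1.
  reduce S modulo (f_1, f_2, g_3):
  remainder 16/361v⁴ + 32/361v³ - 314/361v² - 330/361v + 596/361 ≠ 0; add g_4 = 16/361v⁴ + 32/361v³ - 314/361v² - 330/361v + 596/361 to the basis.

The other S-polynomials (S(f_2,g_3), S(f_1,g_4), S(f_2,g_4), S(g_3,g_4)) all reduce to 0 modulo the current basis, so we have a Gröbner basis.
Inter-reduce: drop elements whose leading term is divisible by another's, tail-reduce, and make monic.
Reduced Gröbner basis: {u - 4/19v² - 4/19v - 11/19, v⁴ + 2v³ - 157/8v² - 165/8v + 149/4}.

Buchberger on the second generating set:
h_1 = -4u² - 35u + 12v² + 12v + 15, LT = u².
h_2 = 16u² - 88u + 72, LT = u².

S(h_1,h_2): lcm = u². S = 57/4u - 3v² - 3v - 33/4.
  reduce S modulo (h_1, h_2):
  remainder 57/4u - 3v² - 3v - 33/4 ≠ 0; add k_3 = 57/4u - 3v² - 3v - 33/4 to the basis.

S(h_1,k_3): lcm = u². S = 4/19uv² + 4/19uv + 709/76u - 3v² - 3v - 15/4.
  reduce S modulo (h_1, h_2, k_3):
  remainder 16/361v⁴ + 32/361v³ - 314/361v² - 330/361v + 596/361 ≠ 0; add k_4 = 16/361v⁴ + 32/361v³ - 314/361v² - 330/361v + 596/361 to the basis.

The other S-polynomials (S(h_2,k_3), S(h_1,k_4), S(h_2,k_4), S(k_3,k_4)) all reduce to 0 modulo the current basis, so we have a Gröbner basis.
Inter-reduce: drop elements whose leading term is divisible by another's, tail-reduce, and make monic.
Reduced Gröbner basis: {u - 4/19v² - 4/19v - 11/19, v⁴ + 2v³ - 157/8v² - 165/8v + 149/4}.

These coincide, so the ideals are equal.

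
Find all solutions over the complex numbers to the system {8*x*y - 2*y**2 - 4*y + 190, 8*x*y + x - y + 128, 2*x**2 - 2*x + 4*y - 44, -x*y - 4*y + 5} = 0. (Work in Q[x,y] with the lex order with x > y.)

Compute a lex Gröbner basis by Buchberger's algorithm.
f_1 = 8*x*y - 2*y**2 - 4*y + 190, LT = x*y.
f_2 = 8*x*y + x - y + 128, LT = x*y.
f_3 = 2*x**2 - 2*x + 4*y - 44, LT = x**2.
f_4 = -x*y - 4*y + 5, LT = x*y.

S(f_1,f_2): lcm = x*y. S = -1/8*x - 1/4*y**2 - 3/8*y + 31/4.
  reduce S modulo (f_1, f_2, f_3, f_4):
  remainder -1/8*x - 1/4*y**2 - 3/8*y + 31/4 ≠ 0; add h_5 = -1/8*x - 1/4*y**2 - 3/8*y + 31/4 to the basis.

S(f_1,f_3): lcm = x**2*y. S = -1/4*x*y**2 + 1/2*x*y + 95/4*x - 2*y**2 + 22*y.
  reduce S modulo (f_1, f_2, f_3, f_4, h_5):
  remainder -1/16*y**3 - 99/2*y**2 - 689/16*y + 11685/8 ≠ 0; add h_6 = -1/16*y**3 - 99/2*y**2 - 689/16*y + 11685/8 to the basis.

S(f_1,f_4): lcm = x*y. S = -1/4*y**2 - 9/2*y + 115/4.
  reduce S modulo (f_1, f_2, f_3, f_4, h_5, h_6):
  remainder -1/4*y**2 - 9/2*y + 115/4 ≠ 0; add h_7 = -1/4*y**2 - 9/2*y + 115/4 to the basis.

S(f_2,f_3): lcm = x**2*y. S = 1/8*x**2 + 7/8*x*y + 16*x - 2*y**2 + 22*y.
  reduce S modulo (f_1, f_2, f_3, f_4, h_5, h_6, h_7):
  remainder 4691/8*y - 23455/8 ≠ 0; add h_8 = 4691/8*y - 23455/8 to the basis.

The other S-polynomials (S(f_2,f_4), S(f_3,f_4), S(f_1,h_5), S(f_2,h_5), S(f_3,h_5), S(f_4,h_5), S(f_1,h_6), S(f_2,h_6), S(f_3,h_6), S(f_4,h_6), S(h_5,h_6), S(f_1,h_7), S(f_2,h_7), S(f_3,h_7), S(f_4,h_7), S(h_5,h_7), S(h_6,h_7), S(f_1,h_8), S(f_2,h_8), S(f_3,h_8), S(f_4,h_8), S(h_5,h_8), S(h_6,h_8), S(h_7,h_8)) all reduce to 0 modulo the current basis, so we have a Gröbner basis.
Inter-reduce: drop elements whose leading term is divisible by another's, tail-reduce, and make monic.
Reduced Gröbner basis: {x + 3, y - 5}.

The lex basis is triangular: the last element involves only y. Solving y - 5 = 0 gives y ∈ {5}; substituting each value into the earlier elements determines the remaining variables.
  y = 5: the earlier basis element becomes x + 3 = 0, giving x = -3 — point (-3, 5).

{(-3, 5)}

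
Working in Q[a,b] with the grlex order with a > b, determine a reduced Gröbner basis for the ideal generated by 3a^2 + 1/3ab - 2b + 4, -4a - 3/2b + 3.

G = {b^2 - 220/19b + 364/19, a + 3/8b - 3/4}

This is the nonlinear analogue of row-reducing a linear system.

f_1 = 3a^2 + 1/3ab - 2b + 4, LT = a^2.
f_2 = -4a - 3/2b + 3, LT = a.

S(f_1,f_2): lcm = a^2. S = -19/72ab + 3/4a - 2/3b + 4/3.
  leading term ab: subtract (19/288b)·f_2 from -19/72ab + 3/4a - 2/3b + 4/3 → 19/192b^2 + 3/4a - 83/96b + 4/3
  leading term b^2: no divisor's leading term divides it; move 19/192b^2 to the remainder.
  leading term a: subtract (-3/16)·f_2 from 3/4a - 83/96b + 4/3 → -55/48b + 91/48
  leading term b: no divisor's leading term divides it; move -55/48b to the remainder.
  leading term 1: no divisor's leading term divides it; move 91/48 to the remainder.
  remainder 19/192b^2 - 55/48b + 91/48 ≠ 0; add g_3 = 19/192b^2 - 55/48b + 91/48 to the basis.

The other S-polynomials (S(f_1,g_3), S(f_2,g_3)) all reduce to 0 modulo the current basis, so we have a Gröbner basis.
Inter-reduce: drop elements whose leading term is divisible by another's, tail-reduce, and make monic.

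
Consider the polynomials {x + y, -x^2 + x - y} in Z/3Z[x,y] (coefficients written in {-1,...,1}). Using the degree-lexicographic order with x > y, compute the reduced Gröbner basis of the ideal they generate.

f_1 = x + y, LT = x.
f_2 = -x^2 + x - y, LT = x^2.

S(f_1,f_2): lcm = x^2. S = xy + x - y.
  leading term xy: subtract (y)·f_1 from xy + x - y → -y^2 + x - y
  leading term y^2: no divisor's leading term divides it; move -y^2 to the remainder.
  leading term x: subtract (1)·f_1 from x - y → y
  leading term y: no divisor's leading term divides it; move y to the remainder.
  remainder -y^2 + y ≠ 0; add g_3 = -y^2 + y to the basis.

The other S-polynomials (S(f_1,g_3), S(f_2,g_3)) all reduce to 0 modulo the current basis, so we have a Gröbner basis.
Inter-reduce: drop elements whose leading term is divisible by another's, tail-reduce, and make monic.

G = {y^2 - y, x + y}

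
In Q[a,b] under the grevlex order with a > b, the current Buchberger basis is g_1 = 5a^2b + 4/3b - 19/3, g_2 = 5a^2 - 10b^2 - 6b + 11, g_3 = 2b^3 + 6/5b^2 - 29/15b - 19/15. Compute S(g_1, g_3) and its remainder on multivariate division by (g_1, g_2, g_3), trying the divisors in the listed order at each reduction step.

lcm(LM(g_1), LM(g_3)) = a^2b^3.
S = (lcm/LT(g_1))·g_1 − (lcm/LT(g_3))·g_3 = -3/5a^2b^2 + 29/30a^2b + 4/15b^3 + 19/30a^2 - 19/15b^2.
Reduce S modulo (g_1, g_2, g_3) in that order:
  leading term a^2b^2: subtract (-3/25b)·g_1 from -3/5a^2b^2 + 29/30a^2b + 4/15b^3 + 19/30a^2 - 19/15b^2 → 29/30a^2b + 4/15b^3 + 19/30a^2 - 83/75b^2 - 19/25b
  leading term a^2b: subtract (29/150)·g_1 from 29/30a^2b + 4/15b^3 + 19/30a^2 - 83/75b^2 - 19/25b → 4/15b^3 + 19/30a^2 - 83/75b^2 - 229/225b + 551/450
  leading term b^3: subtract (2/15)·g_3 from 4/15b^3 + 19/30a^2 - 83/75b^2 - 229/225b + 551/450 → 19/30a^2 - 19/15b^2 - 19/25b + 209/150
  leading term a^2: subtract (19/150)·g_2 from 19/30a^2 - 19/15b^2 - 19/25b + 209/150 → 0
The remainder is 0, so this S-polynomial contributes no new basis element.
An S-polynomial is built so that the two leading terms cancel; whether anything survives reduction is exactly the Gröbner-basis criterion.

S(g_1, g_3) = -3/5a^2b^2 + 29/30a^2b + 4/15b^3 + 19/30a^2 - 19/15b^2; remainder on division = 0.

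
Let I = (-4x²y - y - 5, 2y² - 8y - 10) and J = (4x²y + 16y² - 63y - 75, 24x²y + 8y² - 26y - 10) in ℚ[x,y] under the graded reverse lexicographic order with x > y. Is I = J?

For a fixed monomial order, each ideal has a unique reduced Gröbner basis; comparing bases decides equality.
Buchberger on the first generating set:
f_1 = -4x²y - y - 5, LT = x²y.
f_2 = 2y² - 8y - 10, LT = y².

S(f_1,f_2): lcm = x²y². S = 4x²y + 5x² + ¼y² + 5/4y.
  reduce S modulo (f_1, f_2):
  remainder 5x² + 5/4y - 15/4 ≠ 0; add g_3 = 5x² + 5/4y - 15/4 to the basis.

The other S-polynomials (S(f_1,g_3), S(f_2,g_3)) all reduce to 0 modulo the current basis, so we have a Gröbner basis.
Inter-reduce: drop elements whose leading term is divisible by another's, tail-reduce, and make monic.
Reduced Gröbner basis: {x² + ¼y - ¾, y² - 4y - 5}.

Buchberger on the second generating set:
h_1 = 4x²y + 16y² - 63y - 75, LT = x²y.
h_2 = 24x²y + 8y² - 26y - 10, LT = x²y.

S(h_1,h_2): lcm = x²y. S = 11/3y² - 44/3y - 55/3.
  reduce S modulo (h_1, h_2):
  remainder 11/3y² - 44/3y - 55/3 ≠ 0; add k_3 = 11/3y² - 44/3y - 55/3 to the basis.

S(h_1,k_3): lcm = x²y². S = 4x²y + 4y³ + 5x² - 63/4y² - 75/4y.
  reduce S modulo (h_1, h_2, k_3):
  remainder 5x² + 5/4y - 15/4 ≠ 0; add k_4 = 5x² + 5/4y - 15/4 to the basis.

The other S-polynomials (S(h_2,k_3), S(h_1,k_4), S(h_2,k_4), S(k_3,k_4)) all reduce to 0 modulo the current basis, so we have a Gröbner basis.
Inter-reduce: drop elements whose leading term is divisible by another's, tail-reduce, and make monic.
Reduced Gröbner basis: {x² + ¼y - ¾, y² - 4y - 5}.

The two bases agree; hence the ideals are identical.

Yes, the ideals are equal.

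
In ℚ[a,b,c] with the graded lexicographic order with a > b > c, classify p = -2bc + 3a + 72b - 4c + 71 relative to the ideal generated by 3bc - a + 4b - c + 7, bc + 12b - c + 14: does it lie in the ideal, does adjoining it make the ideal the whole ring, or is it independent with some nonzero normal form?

Adjoining -2bc + 3a + 72b - 4c + 71 makes the ideal the whole ring: the system is inconsistent.

First compute the reduced Gröbner basis of I by Buchberger's algorithm.
f_1 = 3bc - a + 4b - c + 7, LT = bc.
f_2 = bc + 12b - c + 14, LT = bc.

S(f_1,f_2): lcm = bc. S = -⅓a - 32/3b + ⅔c - 35/3.
  leading term a: no divisor's leading term divides it; move -⅓a to the remainder.
  leading term b: no divisor's leading term divides it; move -32/3b to the remainder.
  leading term c: no divisor's leading term divides it; move ⅔c to the remainder.
  leading term 1: no divisor's leading term divides it; move -35/3 to the remainder.
  remainder -⅓a - 32/3b + ⅔c - 35/3 ≠ 0; add h_3 = -⅓a - 32/3b + ⅔c - 35/3 to the basis.

The other S-polynomials (S(f_1,h_3), S(f_2,h_3)) all reduce to 0 modulo the current basis, so we have a Gröbner basis.
Inter-reduce: drop elements whose leading term is divisible by another's, tail-reduce, and make monic.
Reduced Gröbner basis: {bc + 12b - c + 14, a + 32b - 2c + 35}.
Label its elements g_1 = bc + 12b - c + 14, g_2 = a + 32b - 2c + 35.

Reduce p = -2bc + 3a + 72b - 4c + 71 modulo G:
  leading term bc: subtract (-2)·g_1 from -2bc + 3a + 72b - 4c + 71 → 3a + 96b - 6c + 99
  leading term a: subtract (3)·g_2 from 3a + 96b - 6c + 99 → -6
  leading term 1: no divisor's leading term divides it; move -6 to the remainder.
  normal form = -6.
The normal form is nonzero, so p ∉ I. Since p minus its normal form lies in I, I + (p) = I + (r) where r = -6; decide whether this ideal is the whole ring.
Here r = -6 is a nonzero constant, hence a unit: 1 ∈ I + (p), the Gröbner basis of I + (p) is {1}, and the enlarged system has no common solution — adjoining p is inconsistent.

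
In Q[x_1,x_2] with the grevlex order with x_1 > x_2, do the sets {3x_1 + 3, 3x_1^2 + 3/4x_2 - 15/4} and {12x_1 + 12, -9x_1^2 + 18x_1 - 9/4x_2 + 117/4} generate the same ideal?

Yes, the ideals are equal.

For a fixed monomial order, each ideal has a unique reduced Gröbner basis; comparing bases decides equality.
Buchberger on the first generating set:
f_1 = 3x_1 + 3, LT = x_1.
f_2 = 3x_1^2 + 3/4x_2 - 15/4, LT = x_1^2.

S(f_1,f_2): lcm = x_1^2. S = x_1 - 1/4x_2 + 5/4.
  leading term x_1: subtract (1/3)·f_1 from x_1 - 1/4x_2 + 5/4 → -1/4x_2 + 1/4
  leading term x_2: no divisor's leading term divides it; move -1/4x_2 to the remainder.
  leading term 1: no divisor's leading term divides it; move 1/4 to the remainder.
  remainder -1/4x_2 + 1/4 ≠ 0; add g_3 = -1/4x_2 + 1/4 to the basis.

S(f_1,g_3): leading monomials are coprime, so the S-polynomial reduces to 0 (Buchberger's first criterion).
S(f_2,g_3): leading monomials are coprime, so the S-polynomial reduces to 0 (Buchberger's first criterion).
Every S-polynomial of the final basis reduces to 0, so we have a Gröbner basis.
Inter-reduce: drop elements whose leading term is divisible by another's, tail-reduce, and make monic.
Reduced Gröbner basis: {x_1 + 1, x_2 - 1}.

Buchberger on the second generating set:
h_1 = 12x_1 + 12, LT = x_1.
h_2 = -9x_1^2 + 18x_1 - 9/4x_2 + 117/4, LT = x_1^2.

S(h_1,h_2): lcm = x_1^2. S = 3x_1 - 1/4x_2 + 13/4.
  leading term x_1: subtract (1/4)·h_1 from 3x_1 - 1/4x_2 + 13/4 → -1/4x_2 + 1/4
  leading term x_2: no divisor's leading term divides it; move -1/4x_2 to the remainder.
  leading term 1: no divisor's leading term divides it; move 1/4 to the remainder.
  remainder -1/4x_2 + 1/4 ≠ 0; add k_3 = -1/4x_2 + 1/4 to the basis.

S(h_1,k_3): leading monomials are coprime, so the S-polynomial reduces to 0 (Buchberger's first criterion).
S(h_2,k_3): leading monomials are coprime, so the S-polynomial reduces to 0 (Buchberger's first criterion).
Every S-polynomial of the final basis reduces to 0, so we have a Gröbner basis.
Inter-reduce: drop elements whose leading term is divisible by another's, tail-reduce, and make monic.
Reduced Gröbner basis: {x_1 + 1, x_2 - 1}.

Same reduced basis, so the two generating sets span the same ideal.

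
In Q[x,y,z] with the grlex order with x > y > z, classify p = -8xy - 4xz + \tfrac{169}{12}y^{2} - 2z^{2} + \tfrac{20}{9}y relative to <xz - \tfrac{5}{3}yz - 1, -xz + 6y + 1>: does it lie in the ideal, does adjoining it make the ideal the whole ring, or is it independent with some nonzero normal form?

-8xy - 4xz + \tfrac{169}{12}y^{2} - 2z^{2} + \tfrac{20}{9}y is independent of I; its normal form modulo I is \tfrac{3}{4}y^{2} - 2z^{2} - 24y - 4.

First compute the reduced Gröbner basis of I by Buchberger's algorithm.
f_1 = xz - \tfrac{5}{3}yz - 1, LT = xz.
f_2 = -xz + 6y + 1, LT = xz.

S(f_1,f_2): lcm = xz. S = -\tfrac{5}{3}yz + 6y.
  leading term yz: no divisor's leading term divides it; move -\tfrac{5}{3}yz to the remainder.
  leading term y: no divisor's leading term divides it; move 6y to the remainder.
  remainder -\tfrac{5}{3}yz + 6y ≠ 0; add h_3 = -\tfrac{5}{3}yz + 6y to the basis.

S(f_1,h_3): lcm = xyz. S = -\tfrac{5}{3}y^{2}z + \tfrac{18}{5}xy - y.
  leading term y^{2}z: subtract (y)·h_3 from -\tfrac{5}{3}y^{2}z + \tfrac{18}{5}xy - y → \tfrac{18}{5}xy - 6y^{2} - y
  leading term xy: no divisor's leading term divides it; move \tfrac{18}{5}xy to the remainder.
  leading term y^{2}: no divisor's leading term divides it; move -6y^{2} to the remainder.
  leading term y: no divisor's leading term divides it; move -y to the remainder.
  remainder \tfrac{18}{5}xy - 6y^{2} - y ≠ 0; add h_4 = \tfrac{18}{5}xy - 6y^{2} - y to the basis.

The other S-polynomials (S(f_2,h_3), S(f_1,h_4), S(f_2,h_4), S(h_3,h_4)) all reduce to 0 modulo the current basis, so we have a Gröbner basis.
Inter-reduce: drop elements whose leading term is divisible by another's, tail-reduce, and make monic.
Reduced Gröbner basis: {xy - \tfrac{5}{3}y^{2} - \tfrac{5}{18}y, xz - 6y - 1, yz - \tfrac{18}{5}y}.
Label its elements g_1 = xy - \tfrac{5}{3}y^{2} - \tfrac{5}{18}y, g_2 = xz - 6y - 1, g_3 = yz - \tfrac{18}{5}y.

Reduce p = -8xy - 4xz + \tfrac{169}{12}y^{2} - 2z^{2} + \tfrac{20}{9}y modulo G:
  leading term xy: subtract (-8)·g_1 from -8xy - 4xz + \tfrac{169}{12}y^{2} - 2z^{2} + \tfrac{20}{9}y → -4xz + \tfrac{3}{4}y^{2} - 2z^{2}
  leading term xz: subtract (-4)·g_2 from -4xz + \tfrac{3}{4}y^{2} - 2z^{2} → \tfrac{3}{4}y^{2} - 2z^{2} - 24y - 4
  leading term y^{2}: no divisor's leading term divides it; move \tfrac{3}{4}y^{2} to the remainder.
  leading term z^{2}: no divisor's leading term divides it; move -2z^{2} to the remainder.
  leading term y: no divisor's leading term divides it; move -24y to the remainder.
  leading term 1: no divisor's leading term divides it; move -4 to the remainder.
  normal form = \tfrac{3}{4}y^{2} - 2z^{2} - 24y - 4.
The normal form is nonzero, so p ∉ I. Since p minus its normal form lies in I, I + (p) = I + (r) where r = \tfrac{3}{4}y^{2} - 2z^{2} - 24y - 4; decide whether this ideal is the whole ring.
Run Buchberger on G together with r (pairs among the g_i already reduce to 0 since G is a Gröbner basis):
g_1 = xy - \tfrac{5}{3}y^{2} - \tfrac{5}{18}y, LT = xy.
g_2 = xz - 6y - 1, LT = xz.
g_3 = yz - \tfrac{18}{5}y, LT = yz.
r = \tfrac{3}{4}y^{2} - 2z^{2} - 24y - 4, LT = y^{2}.

S(g_1,r): lcm = xy^{2}. S = \tfrac{8}{3}xz^{2} - \tfrac{5}{3}y^{3} + 32xy - \tfrac{5}{18}y^{2} + \tfrac{16}{3}x.
  leading term xz^{2}: subtract (\tfrac{8}{3}z)·g_2 from \tfrac{8}{3}xz^{2} - \tfrac{5}{3}y^{3} + 32xy - \tfrac{5}{18}y^{2} + \tfrac{16}{3}x → -\tfrac{5}{3}y^{3} + 32xy - \tfrac{5}{18}y^{2} + 16yz + \tfrac{16}{3}x + \tfrac{8}{3}z
  leading term y^{3}: subtract (-\tfrac{20}{9}y)·r from -\tfrac{5}{3}y^{3} + 32xy - \tfrac{5}{18}y^{2} + 16yz + \tfrac{16}{3}x + \tfrac{8}{3}z → -\tfrac{40}{9}yz^{2} + 32xy - \tfrac{965}{18}y^{2} + 16yz + \tfrac{16}{3}x - \tfrac{80}{9}y + \tfrac{8}{3}z
  leading term yz^{2}: subtract (-\tfrac{40}{9}z)·g_3 from -\tfrac{40}{9}yz^{2} + 32xy - \tfrac{965}{18}y^{2} + 16yz + \tfrac{16}{3}x - \tfrac{80}{9}y + \tfrac{8}{3}z → 32xy - \tfrac{965}{18}y^{2} + \tfrac{16}{3}x - \tfrac{80}{9}y + \tfrac{8}{3}z
  leading term xy: subtract (32)·g_1 from 32xy - \tfrac{965}{18}y^{2} + \tfrac{16}{3}x - \tfrac{80}{9}y + \tfrac{8}{3}z → -\tfrac{5}{18}y^{2} + \tfrac{16}{3}x + \tfrac{8}{3}z
  leading term y^{2}: subtract (-\tfrac{10}{27})·r from -\tfrac{5}{18}y^{2} + \tfrac{16}{3}x + \tfrac{8}{3}z → -\tfrac{20}{27}z^{2} + \tfrac{16}{3}x - \tfrac{80}{9}y + \tfrac{8}{3}z - \tfrac{40}{27}
  leading term z^{2}: no divisor's leading term divides it; move -\tfrac{20}{27}z^{2} to the remainder.
  leading term x: no divisor's leading term divides it; move \tfrac{16}{3}x to the remainder.
  leading term y: no divisor's leading term divides it; move -\tfrac{80}{9}y to the remainder.
  leading term z: no divisor's leading term divides it; move \tfrac{8}{3}z to the remainder.
  leading term 1: no divisor's leading term divides it; move -\tfrac{40}{27} to the remainder.
  remainder -\tfrac{20}{27}z^{2} + \tfrac{16}{3}x - \tfrac{80}{9}y + \tfrac{8}{3}z - \tfrac{40}{27} ≠ 0; add m_5 = -\tfrac{20}{27}z^{2} + \tfrac{16}{3}x - \tfrac{80}{9}y + \tfrac{8}{3}z - \tfrac{40}{27} to the basis.

S(g_2,m_5): lcm = xz^{2}. S = \tfrac{36}{5}x^{2} - 12xy + \tfrac{18}{5}xz - 6yz - 2x - z.
  leading term x^{2}: no divisor's leading term divides it; move \tfrac{36}{5}x^{2} to the remainder.
  leading term xy: subtract (-12)·g_1 from -12xy + \tfrac{18}{5}xz - 6yz - 2x - z → \tfrac{18}{5}xz - 20y^{2} - 6yz - 2x - \tfrac{10}{3}y - z
  leading term xz: subtract (\tfrac{18}{5})·g_2 from \tfrac{18}{5}xz - 20y^{2} - 6yz - 2x - \tfrac{10}{3}y - z → -20y^{2} - 6yz - 2x + \tfrac{274}{15}y - z + \tfrac{18}{5}
  leading term y^{2}: subtract (-\tfrac{80}{3})·r from -20y^{2} - 6yz - 2x + \tfrac{274}{15}y - z + \tfrac{18}{5} → -6yz - \tfrac{160}{3}z^{2} - 2x - \tfrac{9326}{15}y - z - \tfrac{1546}{15}
  leading term yz: subtract (-6)·g_3 from -6yz - \tfrac{160}{3}z^{2} - 2x - \tfrac{9326}{15}y - z - \tfrac{1546}{15} → -\tfrac{160}{3}z^{2} - 2x - \tfrac{1930}{3}y - z - \tfrac{1546}{15}
  leading term z^{2}: subtract (72)·m_5 from -\tfrac{160}{3}z^{2} - 2x - \tfrac{1930}{3}y - z - \tfrac{1546}{15} → -386x - \tfrac{10}{3}y - 193z + \tfrac{18}{5}
  leading term x: no divisor's leading term divides it; move -386x to the remainder.
  leading term y: no divisor's leading term divides it; move -\tfrac{10}{3}y to the remainder.
  leading term z: no divisor's leading term divides it; move -193z to the remainder.
  leading term 1: no divisor's leading term divides it; move \tfrac{18}{5} to the remainder.
  remainder \tfrac{36}{5}x^{2} - 386x - \tfrac{10}{3}y - 193z + \tfrac{18}{5} ≠ 0; add m_6 = \tfrac{36}{5}x^{2} - 386x - \tfrac{10}{3}y - 193z + \tfrac{18}{5} to the basis.

The other S-polynomials (S(g_1,g_2), S(g_1,g_3), S(g_2,g_3), S(g_2,r), S(g_3,r), S(g_1,m_5), S(g_3,m_5), S(r,m_5), S(g_1,m_6), S(g_2,m_6), S(g_3,m_6), S(r,m_6), S(m_5,m_6)) all reduce to 0 modulo the current basis, so we have a Gröbner basis.
Inter-reduce: drop elements whose leading term is divisible by another's, tail-reduce, and make monic.
Reduced Gröbner basis: {x^{2} - \tfrac{965}{18}x - \tfrac{25}{54}y - \tfrac{965}{36}z + \tfrac{1}{2}, xy - 32x - \tfrac{5}{18}y - 16z, xz - 6y - 1, y^{2} - \tfrac{96}{5}x - \tfrac{48}{5}z, yz - \tfrac{18}{5}y, z^{2} - \tfrac{36}{5}x + 12y - \tfrac{18}{5}z + 2}.
The reduced Gröbner basis of I + (p) is {x^{2} - \tfrac{965}{18}x - \tfrac{25}{54}y - \tfrac{965}{36}z + \tfrac{1}{2}, xy - 32x - \tfrac{5}{18}y - 16z, xz - 6y - 1, y^{2} - \tfrac{96}{5}x - \tfrac{48}{5}z, yz - \tfrac{18}{5}y, z^{2} - \tfrac{36}{5}x + 12y - \tfrac{18}{5}z + 2} ≠ {1}, a proper ideal, so the enlarged system stays consistent: p is independent of I, with normal form \tfrac{3}{4}y^{2} - 2z^{2} - 24y - 4.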